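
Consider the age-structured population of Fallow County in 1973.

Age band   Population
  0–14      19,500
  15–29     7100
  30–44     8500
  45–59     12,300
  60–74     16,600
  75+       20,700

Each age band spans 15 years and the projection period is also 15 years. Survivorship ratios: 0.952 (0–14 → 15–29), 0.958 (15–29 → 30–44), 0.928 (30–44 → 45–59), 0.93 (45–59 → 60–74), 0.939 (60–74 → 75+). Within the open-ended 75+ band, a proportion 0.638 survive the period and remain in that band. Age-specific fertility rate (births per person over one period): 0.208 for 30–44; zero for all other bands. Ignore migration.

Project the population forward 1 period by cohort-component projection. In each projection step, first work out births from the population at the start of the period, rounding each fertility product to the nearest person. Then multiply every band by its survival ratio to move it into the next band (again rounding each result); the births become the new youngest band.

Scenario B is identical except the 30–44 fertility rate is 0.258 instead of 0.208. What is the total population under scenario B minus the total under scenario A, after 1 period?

425

Call the groups 1 to 6, youngest first.
[period 1]
Births: 8500 * 0.208 = 1768
Group 2: 19500 * 0.952 = 18564
Group 3: 7100 * 0.958 = 6802
Group 4: 8500 * 0.928 = 7888
Group 5: 12300 * 0.93 = 11439
Group 6: 16600 * 0.939 + 20700 * 0.638 = 15587 + 13207 = 28794
→ [1768, 18564, 6802, 7888, 11439, 28794]
Scenario A total after 1 period: 75255
Scenario B projection —
[period 1]
Births: 8500 * 0.258 = 2193
Group 2: 19500 * 0.952 = 18564
Group 3: 7100 * 0.958 = 6802
Group 4: 8500 * 0.928 = 7888
Group 5: 12300 * 0.93 = 11439
Group 6: 16600 * 0.939 + 20700 * 0.638 = 15587 + 13207 = 28794
→ [2193, 18564, 6802, 7888, 11439, 28794]
Scenario B total after 1 period: 75680
Difference B − A = 75680 − 75255 = 425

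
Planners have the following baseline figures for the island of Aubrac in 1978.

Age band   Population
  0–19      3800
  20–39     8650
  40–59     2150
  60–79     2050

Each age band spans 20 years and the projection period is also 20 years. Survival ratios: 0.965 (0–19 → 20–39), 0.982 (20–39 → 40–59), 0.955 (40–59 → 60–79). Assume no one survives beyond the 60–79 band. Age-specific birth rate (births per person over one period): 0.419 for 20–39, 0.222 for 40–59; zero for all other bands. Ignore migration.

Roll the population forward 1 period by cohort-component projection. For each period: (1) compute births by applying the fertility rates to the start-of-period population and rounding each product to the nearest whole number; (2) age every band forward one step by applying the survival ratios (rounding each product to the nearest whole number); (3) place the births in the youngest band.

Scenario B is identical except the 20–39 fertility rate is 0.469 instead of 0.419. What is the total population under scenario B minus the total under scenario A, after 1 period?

433

— Period 1 —
Births: 8650 * 0.419 = 3624, 2150 * 0.222 = 477 — total 4101
20–39: 3800 * 0.965 = 3667
40–59: 8650 * 0.982 = 8494
60–79: 2150 * 0.955 = 2053
→ [4101, 3667, 8494, 2053]
Scenario A total after 1 period: 18315
Scenario B projection —
— Period 1 —
Births: 8650 * 0.469 = 4057, 2150 * 0.222 = 477 — total 4534
20–39: 3800 * 0.965 = 3667
40–59: 8650 * 0.982 = 8494
60–79: 2150 * 0.955 = 2053
→ [4534, 3667, 8494, 2053]
Scenario B total after 1 period: 18748
Difference B − A = 18748 − 18315 = 433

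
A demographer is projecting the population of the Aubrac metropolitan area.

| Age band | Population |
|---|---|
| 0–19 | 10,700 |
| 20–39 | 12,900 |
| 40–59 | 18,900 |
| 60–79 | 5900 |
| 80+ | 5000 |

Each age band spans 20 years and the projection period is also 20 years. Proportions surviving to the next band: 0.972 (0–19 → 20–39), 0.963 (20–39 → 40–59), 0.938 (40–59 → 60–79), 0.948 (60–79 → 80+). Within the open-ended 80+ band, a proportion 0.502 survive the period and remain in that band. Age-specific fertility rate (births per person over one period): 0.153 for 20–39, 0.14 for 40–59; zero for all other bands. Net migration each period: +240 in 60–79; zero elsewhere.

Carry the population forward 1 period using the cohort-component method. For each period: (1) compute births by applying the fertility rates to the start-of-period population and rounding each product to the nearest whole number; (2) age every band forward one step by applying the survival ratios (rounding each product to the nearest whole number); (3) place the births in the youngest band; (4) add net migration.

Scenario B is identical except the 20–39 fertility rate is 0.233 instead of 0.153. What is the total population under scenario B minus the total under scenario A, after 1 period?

1032

Numbering the groups 1..5 from youngest to oldest:
[period 1]
Births: 12900 × 0.153 = 1974  |  18900 × 0.14 = 2646 ⇒ total 4620
Group 2: 10700 × 0.972 = 10400
Group 3: 12900 × 0.963 = 12423
Group 4: 18900 × 0.938 = 17728
Group 5: 5900 × 0.948 + 5000 × 0.502 = 5593 + 2510 = 8103
Net migration: Group 4 + 240 → 17968
End of period: [4620, 10400, 12423, 17968, 8103]
Scenario A total after 1 period: 53514
Scenario B projection —
[period 1]
Births: 12900 × 0.233 = 3006  |  18900 × 0.14 = 2646 ⇒ total 5652
Group 2: 10700 × 0.972 = 10400
Group 3: 12900 × 0.963 = 12423
Group 4: 18900 × 0.938 = 17728
Group 5: 5900 × 0.948 + 5000 × 0.502 = 5593 + 2510 = 8103
Net migration: Group 4 + 240 → 17968
End of period: [5652, 10400, 12423, 17968, 8103]
Scenario B total after 1 period: 54546
Difference B − A = 54546 − 53514 = 1032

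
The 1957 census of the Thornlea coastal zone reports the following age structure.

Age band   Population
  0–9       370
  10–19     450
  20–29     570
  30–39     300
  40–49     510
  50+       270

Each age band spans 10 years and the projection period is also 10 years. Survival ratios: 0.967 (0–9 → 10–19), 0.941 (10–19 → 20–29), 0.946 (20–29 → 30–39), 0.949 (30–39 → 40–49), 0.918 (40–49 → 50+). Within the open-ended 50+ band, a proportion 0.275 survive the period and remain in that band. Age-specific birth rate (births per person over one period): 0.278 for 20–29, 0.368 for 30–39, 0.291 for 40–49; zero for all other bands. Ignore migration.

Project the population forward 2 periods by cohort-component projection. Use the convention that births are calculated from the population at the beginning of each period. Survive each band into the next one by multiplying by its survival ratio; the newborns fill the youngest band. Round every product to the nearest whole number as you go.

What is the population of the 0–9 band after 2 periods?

[period 1]
Births: 570 × 0.278 = 158  |  300 × 0.368 = 110  |  510 × 0.291 = 148 → 416
10–19: 370 × 0.967 = 358
20–29: 450 × 0.941 = 423
30–39: 570 × 0.946 = 539
40–49: 300 × 0.949 = 285
50+: 510 × 0.918 + 270 × 0.275 = 468 + 74 = 542
End of period: [416, 358, 423, 539, 285, 542]
[period 2]
Births: 423 × 0.278 = 118  |  539 × 0.368 = 198  |  285 × 0.291 = 83 → 399
10–19: 416 × 0.967 = 402
20–29: 358 × 0.941 = 337
30–39: 423 × 0.946 = 400
40–49: 539 × 0.949 = 512
50+: 285 × 0.918 + 542 × 0.275 = 262 + 149 = 411
End of period: [399, 402, 337, 400, 512, 411]

399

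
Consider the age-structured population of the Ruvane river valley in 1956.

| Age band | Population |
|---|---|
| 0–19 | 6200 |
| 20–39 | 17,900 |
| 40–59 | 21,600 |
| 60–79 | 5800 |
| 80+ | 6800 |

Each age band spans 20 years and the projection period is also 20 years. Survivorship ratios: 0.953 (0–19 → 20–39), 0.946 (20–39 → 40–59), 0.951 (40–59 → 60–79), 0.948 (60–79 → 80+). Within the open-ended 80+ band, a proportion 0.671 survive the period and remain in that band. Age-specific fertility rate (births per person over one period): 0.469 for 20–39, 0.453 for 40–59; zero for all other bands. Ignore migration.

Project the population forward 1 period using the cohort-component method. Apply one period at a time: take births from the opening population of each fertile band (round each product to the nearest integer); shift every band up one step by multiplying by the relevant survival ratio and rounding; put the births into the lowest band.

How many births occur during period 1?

Let group 1 be 0–19 through group 5 = 80+.
[period 1]
Births: 17900 × 0.469 = 8395  |  21600 × 0.453 = 9785 → 18180
Group 2: 6200 × 0.953 = 5909
Group 3: 17900 × 0.946 = 16933
Group 4: 21600 × 0.951 = 20542
Group 5: 5800 × 0.948 + 6800 × 0.671 = 5498 + 4563 = 10061
→ [18180, 5909, 16933, 20542, 10061]

18180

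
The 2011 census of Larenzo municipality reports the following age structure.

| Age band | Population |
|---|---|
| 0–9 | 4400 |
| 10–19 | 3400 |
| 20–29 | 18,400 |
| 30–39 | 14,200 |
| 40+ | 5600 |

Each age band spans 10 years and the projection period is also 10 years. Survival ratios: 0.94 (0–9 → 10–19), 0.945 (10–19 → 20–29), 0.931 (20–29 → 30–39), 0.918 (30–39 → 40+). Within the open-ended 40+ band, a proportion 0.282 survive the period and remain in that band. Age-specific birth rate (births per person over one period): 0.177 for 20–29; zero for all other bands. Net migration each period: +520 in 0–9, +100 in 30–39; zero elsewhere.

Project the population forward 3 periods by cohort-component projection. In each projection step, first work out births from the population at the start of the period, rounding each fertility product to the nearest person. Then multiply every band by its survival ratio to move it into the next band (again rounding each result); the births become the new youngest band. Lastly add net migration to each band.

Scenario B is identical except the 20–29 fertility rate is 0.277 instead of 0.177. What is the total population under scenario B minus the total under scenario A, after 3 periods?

2327

(Groups numbered youngest = 1 to oldest = 5.)
Period 1:
Births: 18400 × 0.177 = 3257
Group 2: 4400 × 0.94 = 4136
Group 3: 3400 × 0.945 = 3213
Group 4: 18400 × 0.931 = 17130
Group 5: 14200 × 0.918 + 5600 × 0.282 = 13036 + 1579 = 14615
Net migration: Group 1 + 520 → 3777; Group 4 + 100 → 17230
→ [3777, 4136, 3213, 17230, 14615]
Period 2:
Births: 3213 × 0.177 = 569
Group 2: 3777 × 0.94 = 3550
Group 3: 4136 × 0.945 = 3909
Group 4: 3213 × 0.931 = 2991
Group 5: 17230 × 0.918 + 14615 × 0.282 = 15817 + 4121 = 19938
Net migration: Group 1 + 520 → 1089; Group 4 + 100 → 3091
→ [1089, 3550, 3909, 3091, 19938]
Period 3:
Births: 3909 × 0.177 = 692
Group 2: 1089 × 0.94 = 1024
Group 3: 3550 × 0.945 = 3355
Group 4: 3909 × 0.931 = 3639
Group 5: 3091 × 0.918 + 19938 × 0.282 = 2838 + 5623 = 8461
Net migration: Group 1 + 520 → 1212; Group 4 + 100 → 3739
→ [1212, 1024, 3355, 3739, 8461]
Scenario A total after 3 periods: 17791
Scenario B projection —
Period 1:
Births: 18400 × 0.277 = 5097
Group 2: 4400 × 0.94 = 4136
Group 3: 3400 × 0.945 = 3213
Group 4: 18400 × 0.931 = 17130
Group 5: 14200 × 0.918 + 5600 × 0.282 = 13036 + 1579 = 14615
Net migration: Group 1 + 520 → 5617; Group 4 + 100 → 17230
→ [5617, 4136, 3213, 17230, 14615]
Period 2:
Births: 3213 × 0.277 = 890
Group 2: 5617 × 0.94 = 5280
Group 3: 4136 × 0.945 = 3909
Group 4: 3213 × 0.931 = 2991
Group 5: 17230 × 0.918 + 14615 × 0.282 = 15817 + 4121 = 19938
Net migration: Group 1 + 520 → 1410; Group 4 + 100 → 3091
→ [1410, 5280, 3909, 3091, 19938]
Period 3:
Births: 3909 × 0.277 = 1083
Group 2: 1410 × 0.94 = 1325
Group 3: 5280 × 0.945 = 4990
Group 4: 3909 × 0.931 = 3639
Group 5: 3091 × 0.918 + 19938 × 0.282 = 2838 + 5623 = 8461
Net migration: Group 1 + 520 → 1603; Group 4 + 100 → 3739
→ [1603, 1325, 4990, 3739, 8461]
Scenario B total after 3 periods: 20118
Difference B − A = 20118 − 17791 = 2327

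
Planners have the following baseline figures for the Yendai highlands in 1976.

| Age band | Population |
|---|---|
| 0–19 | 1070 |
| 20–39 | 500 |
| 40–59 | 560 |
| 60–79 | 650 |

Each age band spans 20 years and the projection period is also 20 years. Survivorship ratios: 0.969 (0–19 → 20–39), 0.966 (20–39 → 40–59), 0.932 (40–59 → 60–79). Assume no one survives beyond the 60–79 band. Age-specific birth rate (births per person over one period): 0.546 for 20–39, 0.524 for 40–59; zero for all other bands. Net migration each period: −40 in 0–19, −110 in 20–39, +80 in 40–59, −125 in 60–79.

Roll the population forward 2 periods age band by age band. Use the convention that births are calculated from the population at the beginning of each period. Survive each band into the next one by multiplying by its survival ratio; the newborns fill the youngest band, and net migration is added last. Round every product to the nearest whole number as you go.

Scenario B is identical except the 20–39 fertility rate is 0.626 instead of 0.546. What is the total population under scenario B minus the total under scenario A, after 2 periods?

Let group 1 be 0–19 through group 4 = 60–79.
[period 1]
Births: 500 * 0.546 = 273 ; 560 * 0.524 = 293 → 566
Group 2: 1070 * 0.969 = 1037
Group 3: 500 * 0.966 = 483
Group 4: 560 * 0.932 = 522
Net migration: Group 1 − 40 → 526; Group 2 − 110 → 927; Group 3 + 80 → 563; Group 4 − 125 → 397
Population now: 0–19=526, 20–39=927, 40–59=563, 60–79=397
[period 2]
Births: 927 * 0.546 = 506 ; 563 * 0.524 = 295 → 801
Group 2: 526 * 0.969 = 510
Group 3: 927 * 0.966 = 895
Group 4: 563 * 0.932 = 525
Net migration: Group 1 − 40 → 761; Group 2 − 110 → 400; Group 3 + 80 → 975; Group 4 − 125 → 400
Population now: 0–19=761, 20–39=400, 40–59=975, 60–79=400
Scenario A total after 2 periods: 2536
Scenario B projection —
[period 1]
Births: 500 * 0.626 = 313 ; 560 * 0.524 = 293 → 606
Group 2: 1070 * 0.969 = 1037
Group 3: 500 * 0.966 = 483
Group 4: 560 * 0.932 = 522
Net migration: Group 1 − 40 → 566; Group 2 − 110 → 927; Group 3 + 80 → 563; Group 4 − 125 → 397
Population now: 0–19=566, 20–39=927, 40–59=563, 60–79=397
[period 2]
Births: 927 * 0.626 = 580 ; 563 * 0.524 = 295 → 875
Group 2: 566 * 0.969 = 548
Group 3: 927 * 0.966 = 895
Group 4: 563 * 0.932 = 525
Net migration: Group 1 − 40 → 835; Group 2 − 110 → 438; Group 3 + 80 → 975; Group 4 − 125 → 400
Population now: 0–19=835, 20–39=438, 40–59=975, 60–79=400
Scenario B total after 2 periods: 2648
Difference B − A = 2648 − 2536 = 112

112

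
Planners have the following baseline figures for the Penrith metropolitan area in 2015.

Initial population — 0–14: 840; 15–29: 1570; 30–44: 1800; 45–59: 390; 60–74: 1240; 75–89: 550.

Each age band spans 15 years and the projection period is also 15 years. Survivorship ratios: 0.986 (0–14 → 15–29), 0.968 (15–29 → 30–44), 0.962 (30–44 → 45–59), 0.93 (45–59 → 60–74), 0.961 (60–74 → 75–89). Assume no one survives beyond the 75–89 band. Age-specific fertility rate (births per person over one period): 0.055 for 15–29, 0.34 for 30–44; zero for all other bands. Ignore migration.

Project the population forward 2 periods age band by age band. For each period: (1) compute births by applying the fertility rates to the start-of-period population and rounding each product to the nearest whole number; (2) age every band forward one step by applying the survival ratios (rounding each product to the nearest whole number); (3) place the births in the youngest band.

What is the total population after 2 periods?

5475

Period 1:
Births: 1570 × 0.055 = 86, 1800 × 0.34 = 612 → 698
15–29: 840 × 0.986 = 828
30–44: 1570 × 0.968 = 1520
45–59: 1800 × 0.962 = 1732
60–74: 390 × 0.93 = 363
75–89: 1240 × 0.961 = 1192
Giving 698 / 828 / 1520 / 1732 / 363 / 1192.
Period 2:
Births: 828 × 0.055 = 46, 1520 × 0.34 = 517 → 563
15–29: 698 × 0.986 = 688
30–44: 828 × 0.968 = 802
45–59: 1520 × 0.962 = 1462
60–74: 1732 × 0.93 = 1611
75–89: 363 × 0.961 = 349
Giving 563 / 688 / 802 / 1462 / 1611 / 349.
Total after period 2: 563 + 688 + 802 + 1462 + 1611 + 349 = 5475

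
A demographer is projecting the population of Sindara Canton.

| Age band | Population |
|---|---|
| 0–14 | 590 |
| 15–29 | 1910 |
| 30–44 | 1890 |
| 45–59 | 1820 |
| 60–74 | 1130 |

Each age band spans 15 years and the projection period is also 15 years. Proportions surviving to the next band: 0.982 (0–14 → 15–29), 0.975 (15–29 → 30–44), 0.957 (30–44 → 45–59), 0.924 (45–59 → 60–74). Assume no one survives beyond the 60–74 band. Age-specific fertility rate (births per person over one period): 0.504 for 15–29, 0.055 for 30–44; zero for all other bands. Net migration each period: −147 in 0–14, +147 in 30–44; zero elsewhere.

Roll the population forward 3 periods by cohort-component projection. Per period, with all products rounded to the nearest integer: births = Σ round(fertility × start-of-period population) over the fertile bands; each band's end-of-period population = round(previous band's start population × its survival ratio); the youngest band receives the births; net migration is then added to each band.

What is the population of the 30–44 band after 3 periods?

— Period 1 —
Births: 1910 × 0.504 = 963, 1890 × 0.055 = 104 — total 1067
15–29: 590 × 0.982 = 579
30–44: 1910 × 0.975 = 1862
45–59: 1890 × 0.957 = 1809
60–74: 1820 × 0.924 = 1682
Net migration: 0–14 − 147 → 920; 30–44 + 147 → 2009
→ [920, 579, 2009, 1809, 1682]
— Period 2 —
Births: 579 × 0.504 = 292, 2009 × 0.055 = 110 — total 402
15–29: 920 × 0.982 = 903
30–44: 579 × 0.975 = 565
45–59: 2009 × 0.957 = 1923
60–74: 1809 × 0.924 = 1672
Net migration: 0–14 − 147 → 255; 30–44 + 147 → 712
→ [255, 903, 712, 1923, 1672]
— Period 3 —
Births: 903 × 0.504 = 455, 712 × 0.055 = 39 — total 494
15–29: 255 × 0.982 = 250
30–44: 903 × 0.975 = 880
45–59: 712 × 0.957 = 681
60–74: 1923 × 0.924 = 1777
Net migration: 0–14 − 147 → 347; 30–44 + 147 → 1027
→ [347, 250, 1027, 681, 1777]

1027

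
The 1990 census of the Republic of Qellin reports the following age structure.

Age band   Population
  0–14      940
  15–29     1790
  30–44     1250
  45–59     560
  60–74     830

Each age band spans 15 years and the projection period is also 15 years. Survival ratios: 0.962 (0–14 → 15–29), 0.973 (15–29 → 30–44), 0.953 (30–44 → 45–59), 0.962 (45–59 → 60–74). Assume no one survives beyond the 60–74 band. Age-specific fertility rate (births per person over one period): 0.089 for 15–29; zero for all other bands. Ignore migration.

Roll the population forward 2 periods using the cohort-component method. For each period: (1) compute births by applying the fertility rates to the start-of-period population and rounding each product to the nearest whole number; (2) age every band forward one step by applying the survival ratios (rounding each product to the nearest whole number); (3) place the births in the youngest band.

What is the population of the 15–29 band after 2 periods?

Period 1:
Births: 1790 × 0.089 = 159
15–29: 940 × 0.962 = 904
30–44: 1790 × 0.973 = 1742
45–59: 1250 × 0.953 = 1191
60–74: 560 × 0.962 = 539
Giving 159 / 904 / 1742 / 1191 / 539.
Period 2:
Births: 904 × 0.089 = 80
15–29: 159 × 0.962 = 153
30–44: 904 × 0.973 = 880
45–59: 1742 × 0.953 = 1660
60–74: 1191 × 0.962 = 1146
Giving 80 / 153 / 880 / 1660 / 1146.

153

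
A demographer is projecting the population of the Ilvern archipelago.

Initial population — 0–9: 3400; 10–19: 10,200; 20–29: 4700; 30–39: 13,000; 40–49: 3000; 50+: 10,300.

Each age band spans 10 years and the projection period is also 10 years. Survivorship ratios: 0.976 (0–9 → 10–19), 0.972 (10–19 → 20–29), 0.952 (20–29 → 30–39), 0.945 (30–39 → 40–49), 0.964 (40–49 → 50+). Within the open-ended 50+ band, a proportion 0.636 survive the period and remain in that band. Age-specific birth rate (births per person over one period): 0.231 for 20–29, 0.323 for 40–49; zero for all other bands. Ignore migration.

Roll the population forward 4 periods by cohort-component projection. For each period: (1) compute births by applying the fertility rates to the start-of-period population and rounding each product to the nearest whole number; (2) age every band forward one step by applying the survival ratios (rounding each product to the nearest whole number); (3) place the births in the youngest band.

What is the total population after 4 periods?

34495

(Groups numbered youngest = 1 to oldest = 6.)
Period 1:
Births: 4700 * 0.231 = 1086  |  3000 * 0.323 = 969 → total 2055
Group 2: 3400 * 0.976 = 3318
Group 3: 10200 * 0.972 = 9914
Group 4: 4700 * 0.952 = 4474
Group 5: 13000 * 0.945 = 12285
Group 6: 3000 * 0.964 + 10300 * 0.636 = 2892 + 6551 = 9443
Population now: 0–9=2055, 10–19=3318, 20–29=9914, 30–39=4474, 40–49=12285, 50+=9443
Period 2:
Births: 9914 * 0.231 = 2290  |  12285 * 0.323 = 3968 → total 6258
Group 2: 2055 * 0.976 = 2006
Group 3: 3318 * 0.972 = 3225
Group 4: 9914 * 0.952 = 9438
Group 5: 4474 * 0.945 = 4228
Group 6: 12285 * 0.964 + 9443 * 0.636 = 11843 + 6006 = 17849
Population now: 0–9=6258, 10–19=2006, 20–29=3225, 30–39=9438, 40–49=4228, 50+=17849
Period 3:
Births: 3225 * 0.231 = 745  |  4228 * 0.323 = 1366 → total 2111
Group 2: 6258 * 0.976 = 6108
Group 3: 2006 * 0.972 = 1950
Group 4: 3225 * 0.952 = 3070
Group 5: 9438 * 0.945 = 8919
Group 6: 4228 * 0.964 + 17849 * 0.636 = 4076 + 11352 = 15428
Population now: 0–9=2111, 10–19=6108, 20–29=1950, 30–39=3070, 40–49=8919, 50+=15428
Period 4:
Births: 1950 * 0.231 = 450  |  8919 * 0.323 = 2881 → total 3331
Group 2: 2111 * 0.976 = 2060
Group 3: 6108 * 0.972 = 5937
Group 4: 1950 * 0.952 = 1856
Group 5: 3070 * 0.945 = 2901
Group 6: 8919 * 0.964 + 15428 * 0.636 = 8598 + 9812 = 18410
Population now: 0–9=3331, 10–19=2060, 20–29=5937, 30–39=1856, 40–49=2901, 50+=18410
Total after period 4: 3331 + 2060 + 5937 + 1856 + 2901 + 18410 = 34495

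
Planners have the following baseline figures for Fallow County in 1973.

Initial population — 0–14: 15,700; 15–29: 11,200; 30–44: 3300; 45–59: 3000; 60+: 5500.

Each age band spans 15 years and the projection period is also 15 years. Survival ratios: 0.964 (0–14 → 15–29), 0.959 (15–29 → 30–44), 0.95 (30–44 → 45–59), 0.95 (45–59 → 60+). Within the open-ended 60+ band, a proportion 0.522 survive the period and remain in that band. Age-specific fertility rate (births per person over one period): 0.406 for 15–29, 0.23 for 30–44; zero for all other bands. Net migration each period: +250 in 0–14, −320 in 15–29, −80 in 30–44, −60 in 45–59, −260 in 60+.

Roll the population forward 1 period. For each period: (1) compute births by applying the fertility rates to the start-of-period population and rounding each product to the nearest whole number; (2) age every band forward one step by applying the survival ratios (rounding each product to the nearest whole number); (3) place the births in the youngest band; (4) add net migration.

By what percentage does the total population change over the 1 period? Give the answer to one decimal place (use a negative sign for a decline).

[period 1]
Births: 11200 * 0.406 = 4547 ; 3300 * 0.23 = 759 ⇒ total 5306
15–29: 15700 * 0.964 = 15135
30–44: 11200 * 0.959 = 10741
45–59: 3300 * 0.95 = 3135
60+: 3000 * 0.95 + 5500 * 0.522 = 2850 + 2871 = 5721
Net migration: 0–14 + 250 → 5556; 15–29 − 320 → 14815; 30–44 − 80 → 10661; 45–59 − 60 → 3075; 60+ − 260 → 5461
Giving 5556 / 14815 / 10661 / 3075 / 5461.
Total: 38700 → 39568; change = 868; percentage change = 2.2%

2.2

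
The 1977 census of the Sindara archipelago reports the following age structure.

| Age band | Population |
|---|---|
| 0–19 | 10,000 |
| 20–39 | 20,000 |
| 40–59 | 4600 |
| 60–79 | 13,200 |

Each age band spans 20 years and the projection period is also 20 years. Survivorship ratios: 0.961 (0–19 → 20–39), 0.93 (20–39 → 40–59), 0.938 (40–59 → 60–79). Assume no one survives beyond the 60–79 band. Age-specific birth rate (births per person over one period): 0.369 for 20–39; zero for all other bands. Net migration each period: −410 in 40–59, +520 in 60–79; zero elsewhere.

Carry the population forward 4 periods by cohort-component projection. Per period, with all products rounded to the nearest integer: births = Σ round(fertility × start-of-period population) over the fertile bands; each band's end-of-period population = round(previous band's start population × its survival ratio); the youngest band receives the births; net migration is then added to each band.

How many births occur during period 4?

1258

Period 1.
Births: 20000 × 0.369 = 7380
20–39: 10000 × 0.961 = 9610
40–59: 20000 × 0.93 = 18600
60–79: 4600 × 0.938 = 4315
Net migration: 40–59 − 410 → 18190; 60–79 + 520 → 4835
Population now: 0–19=7380, 20–39=9610, 40–59=18190, 60–79=4835
Period 2.
Births: 9610 × 0.369 = 3546
20–39: 7380 × 0.961 = 7092
40–59: 9610 × 0.93 = 8937
60–79: 18190 × 0.938 = 17062
Net migration: 40–59 − 410 → 8527; 60–79 + 520 → 17582
Population now: 0–19=3546, 20–39=7092, 40–59=8527, 60–79=17582
Period 3.
Births: 7092 × 0.369 = 2617
20–39: 3546 × 0.961 = 3408
40–59: 7092 × 0.93 = 6596
60–79: 8527 × 0.938 = 7998
Net migration: 40–59 − 410 → 6186; 60–79 + 520 → 8518
Population now: 0–19=2617, 20–39=3408, 40–59=6186, 60–79=8518
Period 4.
Births: 3408 × 0.369 = 1258
20–39: 2617 × 0.961 = 2515
40–59: 3408 × 0.93 = 3169
60–79: 6186 × 0.938 = 5802
Net migration: 40–59 − 410 → 2759; 60–79 + 520 → 6322
Population now: 0–19=1258, 20–39=2515, 40–59=2759, 60–79=6322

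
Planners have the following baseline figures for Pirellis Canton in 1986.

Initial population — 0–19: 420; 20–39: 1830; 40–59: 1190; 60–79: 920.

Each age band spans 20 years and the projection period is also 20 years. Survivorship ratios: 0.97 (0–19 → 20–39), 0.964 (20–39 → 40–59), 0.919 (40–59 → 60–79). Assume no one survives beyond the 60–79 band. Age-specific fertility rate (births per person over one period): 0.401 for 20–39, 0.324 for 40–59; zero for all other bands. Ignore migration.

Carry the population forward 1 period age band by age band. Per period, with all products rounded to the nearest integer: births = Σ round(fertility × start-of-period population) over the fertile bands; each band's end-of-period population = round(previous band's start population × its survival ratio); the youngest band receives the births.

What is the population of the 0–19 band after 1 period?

1120

Call the groups 1 to 4, youngest first.
[period 1]
Births: 1830 * 0.401 = 734 ; 1190 * 0.324 = 386 ⇒ total 1120
Group 2: 420 * 0.97 = 407
Group 3: 1830 * 0.964 = 1764
Group 4: 1190 * 0.919 = 1094
Population now: 0–19=1120, 20–39=407, 40–59=1764, 60–79=1094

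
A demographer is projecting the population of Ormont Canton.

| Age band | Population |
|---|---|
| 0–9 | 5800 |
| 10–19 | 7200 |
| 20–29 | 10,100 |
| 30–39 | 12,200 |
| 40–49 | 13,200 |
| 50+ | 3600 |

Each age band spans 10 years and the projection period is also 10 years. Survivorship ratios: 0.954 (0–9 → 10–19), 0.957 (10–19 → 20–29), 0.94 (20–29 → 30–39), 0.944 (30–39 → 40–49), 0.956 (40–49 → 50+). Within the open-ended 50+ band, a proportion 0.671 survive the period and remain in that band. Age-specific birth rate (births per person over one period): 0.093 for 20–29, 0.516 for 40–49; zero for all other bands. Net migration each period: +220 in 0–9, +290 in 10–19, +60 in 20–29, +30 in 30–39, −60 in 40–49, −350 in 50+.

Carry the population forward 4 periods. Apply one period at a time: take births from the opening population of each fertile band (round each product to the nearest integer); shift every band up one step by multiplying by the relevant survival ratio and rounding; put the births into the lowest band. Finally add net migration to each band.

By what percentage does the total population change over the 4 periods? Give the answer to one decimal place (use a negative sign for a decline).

(Bands numbered youngest = 1 to oldest = 6.)
[period 1]
Births: 10100 × 0.093 = 939 ; 13200 × 0.516 = 6811 → 7750
Band 2: 5800 × 0.954 = 5533
Band 3: 7200 × 0.957 = 6890
Band 4: 10100 × 0.94 = 9494
Band 5: 12200 × 0.944 = 11517
Band 6: 13200 × 0.956 + 3600 × 0.671 = 12619 + 2416 = 15035
Net migration: Band 1 + 220 → 7970; Band 2 + 290 → 5823; Band 3 + 60 → 6950; Band 4 + 30 → 9524; Band 5 − 60 → 11457; Band 6 − 350 → 14685
Population now: 0–9=7970, 10–19=5823, 20–29=6950, 30–39=9524, 40–49=11457, 50+=14685
[period 2]
Births: 6950 × 0.093 = 646 ; 11457 × 0.516 = 5912 → 6558
Band 2: 7970 × 0.954 = 7603
Band 3: 5823 × 0.957 = 5573
Band 4: 6950 × 0.94 = 6533
Band 5: 9524 × 0.944 = 8991
Band 6: 11457 × 0.956 + 14685 × 0.671 = 10953 + 9854 = 20807
Net migration: Band 1 + 220 → 6778; Band 2 + 290 → 7893; Band 3 + 60 → 5633; Band 4 + 30 → 6563; Band 5 − 60 → 8931; Band 6 − 350 → 20457
Population now: 0–9=6778, 10–19=7893, 20–29=5633, 30–39=6563, 40–49=8931, 50+=20457
[period 3]
Births: 5633 × 0.093 = 524 ; 8931 × 0.516 = 4608 → 5132
Band 2: 6778 × 0.954 = 6466
Band 3: 7893 × 0.957 = 7554
Band 4: 5633 × 0.94 = 5295
Band 5: 6563 × 0.944 = 6195
Band 6: 8931 × 0.956 + 20457 × 0.671 = 8538 + 13727 = 22265
Net migration: Band 1 + 220 → 5352; Band 2 + 290 → 6756; Band 3 + 60 → 7614; Band 4 + 30 → 5325; Band 5 − 60 → 6135; Band 6 − 350 → 21915
Population now: 0–9=5352, 10–19=6756, 20–29=7614, 30–39=5325, 40–49=6135, 50+=21915
[period 4]
Births: 7614 × 0.093 = 708 ; 6135 × 0.516 = 3166 → 3874
Band 2: 5352 × 0.954 = 5106
Band 3: 6756 × 0.957 = 6465
Band 4: 7614 × 0.94 = 7157
Band 5: 5325 × 0.944 = 5027
Band 6: 6135 × 0.956 + 21915 × 0.671 = 5865 + 14705 = 20570
Net migration: Band 1 + 220 → 4094; Band 2 + 290 → 5396; Band 3 + 60 → 6525; Band 4 + 30 → 7187; Band 5 − 60 → 4967; Band 6 − 350 → 20220
Population now: 0–9=4094, 10–19=5396, 20–29=6525, 30–39=7187, 40–49=4967, 50+=20220
Total: 52100 → 48389; change = -3711; percentage change = -7.1%

-7.1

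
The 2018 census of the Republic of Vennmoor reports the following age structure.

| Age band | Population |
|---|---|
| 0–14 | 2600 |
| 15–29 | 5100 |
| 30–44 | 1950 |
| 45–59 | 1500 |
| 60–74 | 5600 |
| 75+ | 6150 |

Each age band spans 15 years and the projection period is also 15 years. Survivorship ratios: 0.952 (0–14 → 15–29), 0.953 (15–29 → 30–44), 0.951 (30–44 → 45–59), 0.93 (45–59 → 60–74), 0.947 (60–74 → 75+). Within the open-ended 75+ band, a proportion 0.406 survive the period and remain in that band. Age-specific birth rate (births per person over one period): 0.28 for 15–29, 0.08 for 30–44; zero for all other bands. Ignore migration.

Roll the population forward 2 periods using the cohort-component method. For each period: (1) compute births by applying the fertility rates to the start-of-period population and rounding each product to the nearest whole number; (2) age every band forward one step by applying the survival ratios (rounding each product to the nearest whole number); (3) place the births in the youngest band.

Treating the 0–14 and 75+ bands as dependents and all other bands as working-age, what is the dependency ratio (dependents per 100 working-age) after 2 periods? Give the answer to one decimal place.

54.5

Call the bands 1 to 6, youngest first.
Period 1:
Births: 5100 * 0.28 = 1428  |  1950 * 0.08 = 156 → 1584
Band 2: 2600 * 0.952 = 2475
Band 3: 5100 * 0.953 = 4860
Band 4: 1950 * 0.951 = 1854
Band 5: 1500 * 0.93 = 1395
Band 6: 5600 * 0.947 + 6150 * 0.406 = 5303 + 2497 = 7800
End of period: [1584, 2475, 4860, 1854, 1395, 7800]
Period 2:
Births: 2475 * 0.28 = 693  |  4860 * 0.08 = 389 → 1082
Band 2: 1584 * 0.952 = 1508
Band 3: 2475 * 0.953 = 2359
Band 4: 4860 * 0.951 = 4622
Band 5: 1854 * 0.93 = 1724
Band 6: 1395 * 0.947 + 7800 * 0.406 = 1321 + 3167 = 4488
End of period: [1082, 1508, 2359, 4622, 1724, 4488]
Dependents (band 0–14 + band 75+) = 1082 + 4488 = 5570; working-age = 10213; ratio = 5570/10213 × 100 = 54.5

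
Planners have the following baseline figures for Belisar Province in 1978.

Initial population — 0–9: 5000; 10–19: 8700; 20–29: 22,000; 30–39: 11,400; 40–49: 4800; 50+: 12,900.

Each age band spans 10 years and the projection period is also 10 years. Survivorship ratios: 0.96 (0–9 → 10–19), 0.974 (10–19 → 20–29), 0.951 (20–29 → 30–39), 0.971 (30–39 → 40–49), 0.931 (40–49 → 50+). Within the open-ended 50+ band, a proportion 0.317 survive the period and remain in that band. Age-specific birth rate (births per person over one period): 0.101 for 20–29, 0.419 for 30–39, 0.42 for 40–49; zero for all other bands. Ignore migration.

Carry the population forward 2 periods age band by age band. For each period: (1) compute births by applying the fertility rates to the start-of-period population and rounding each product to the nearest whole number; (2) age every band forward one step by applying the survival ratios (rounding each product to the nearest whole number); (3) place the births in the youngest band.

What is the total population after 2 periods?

Period 1.
Births: 22000 * 0.101 = 2222  |  11400 * 0.419 = 4777  |  4800 * 0.42 = 2016 → 9015
10–19: 5000 * 0.96 = 4800
20–29: 8700 * 0.974 = 8474
30–39: 22000 * 0.951 = 20922
40–49: 11400 * 0.971 = 11069
50+: 4800 * 0.931 + 12900 * 0.317 = 4469 + 4089 = 8558
→ [9015, 4800, 8474, 20922, 11069, 8558]
Period 2.
Births: 8474 * 0.101 = 856  |  20922 * 0.419 = 8766  |  11069 * 0.42 = 4649 → 14271
10–19: 9015 * 0.96 = 8654
20–29: 4800 * 0.974 = 4675
30–39: 8474 * 0.951 = 8059
40–49: 20922 * 0.971 = 20315
50+: 11069 * 0.931 + 8558 * 0.317 = 10305 + 2713 = 13018
→ [14271, 8654, 4675, 8059, 20315, 13018]
Total after period 2: 14271 + 8654 + 4675 + 8059 + 20315 + 13018 = 68992

68992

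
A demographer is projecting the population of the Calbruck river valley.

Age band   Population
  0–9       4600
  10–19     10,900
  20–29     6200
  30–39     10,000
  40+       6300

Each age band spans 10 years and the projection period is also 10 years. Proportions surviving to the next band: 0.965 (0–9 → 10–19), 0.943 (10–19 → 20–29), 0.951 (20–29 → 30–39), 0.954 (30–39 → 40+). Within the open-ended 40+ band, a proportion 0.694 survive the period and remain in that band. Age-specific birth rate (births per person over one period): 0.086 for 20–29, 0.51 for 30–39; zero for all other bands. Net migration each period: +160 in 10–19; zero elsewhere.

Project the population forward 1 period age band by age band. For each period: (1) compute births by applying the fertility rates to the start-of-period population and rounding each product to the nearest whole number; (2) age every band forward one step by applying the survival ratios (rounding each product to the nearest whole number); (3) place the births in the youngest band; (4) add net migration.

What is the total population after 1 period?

Numbering the bands 1..5 from youngest to oldest:
— Period 1 —
Births: 6200 × 0.086 = 533 ; 10000 × 0.51 = 5100 → 5633
Band 2: 4600 × 0.965 = 4439
Band 3: 10900 × 0.943 = 10279
Band 4: 6200 × 0.951 = 5896
Band 5: 10000 × 0.954 + 6300 × 0.694 = 9540 + 4372 = 13912
Net migration: Band 2 + 160 → 4599
Population now: 0–9=5633, 10–19=4599, 20–29=10279, 30–39=5896, 40+=13912
Total after period 1: 5633 + 4599 + 10279 + 5896 + 13912 = 40319

40319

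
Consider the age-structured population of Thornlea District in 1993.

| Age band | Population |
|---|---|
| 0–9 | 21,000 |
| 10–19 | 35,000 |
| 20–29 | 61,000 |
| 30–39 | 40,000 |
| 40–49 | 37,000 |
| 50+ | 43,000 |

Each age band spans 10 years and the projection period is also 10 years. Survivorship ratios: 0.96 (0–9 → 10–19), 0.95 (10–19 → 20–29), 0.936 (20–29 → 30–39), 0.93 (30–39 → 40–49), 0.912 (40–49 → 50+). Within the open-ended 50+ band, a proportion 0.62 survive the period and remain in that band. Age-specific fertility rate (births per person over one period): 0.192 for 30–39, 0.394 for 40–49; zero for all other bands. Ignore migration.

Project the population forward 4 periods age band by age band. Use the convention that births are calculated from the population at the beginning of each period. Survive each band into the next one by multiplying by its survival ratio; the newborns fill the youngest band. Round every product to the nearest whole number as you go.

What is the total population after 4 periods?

After projecting period 1:
Births: 40000 × 0.192 = 7680 ; 37000 × 0.394 = 14578 → total 22258
10–19: 21000 × 0.96 = 20160
20–29: 35000 × 0.95 = 33250
30–39: 61000 × 0.936 = 57096
40–49: 40000 × 0.93 = 37200
50+: 37000 × 0.912 + 43000 × 0.62 = 33744 + 26660 = 60404
End of period: [22258, 20160, 33250, 57096, 37200, 60404]
After projecting period 2:
Births: 57096 × 0.192 = 10962 ; 37200 × 0.394 = 14657 → total 25619
10–19: 22258 × 0.96 = 21368
20–29: 20160 × 0.95 = 19152
30–39: 33250 × 0.936 = 31122
40–49: 57096 × 0.93 = 53099
50+: 37200 × 0.912 + 60404 × 0.62 = 33926 + 37450 = 71376
End of period: [25619, 21368, 19152, 31122, 53099, 71376]
After projecting period 3:
Births: 31122 × 0.192 = 5975 ; 53099 × 0.394 = 20921 → total 26896
10–19: 25619 × 0.96 = 24594
20–29: 21368 × 0.95 = 20300
30–39: 19152 × 0.936 = 17926
40–49: 31122 × 0.93 = 28943
50+: 53099 × 0.912 + 71376 × 0.62 = 48426 + 44253 = 92679
End of period: [26896, 24594, 20300, 17926, 28943, 92679]
After projecting period 4:
Births: 17926 × 0.192 = 3442 ; 28943 × 0.394 = 11404 → total 14846
10–19: 26896 × 0.96 = 25820
20–29: 24594 × 0.95 = 23364
30–39: 20300 × 0.936 = 19001
40–49: 17926 × 0.93 = 16671
50+: 28943 × 0.912 + 92679 × 0.62 = 26396 + 57461 = 83857
End of period: [14846, 25820, 23364, 19001, 16671, 83857]
Total after period 4: 14846 + 25820 + 23364 + 19001 + 16671 + 83857 = 183559

183559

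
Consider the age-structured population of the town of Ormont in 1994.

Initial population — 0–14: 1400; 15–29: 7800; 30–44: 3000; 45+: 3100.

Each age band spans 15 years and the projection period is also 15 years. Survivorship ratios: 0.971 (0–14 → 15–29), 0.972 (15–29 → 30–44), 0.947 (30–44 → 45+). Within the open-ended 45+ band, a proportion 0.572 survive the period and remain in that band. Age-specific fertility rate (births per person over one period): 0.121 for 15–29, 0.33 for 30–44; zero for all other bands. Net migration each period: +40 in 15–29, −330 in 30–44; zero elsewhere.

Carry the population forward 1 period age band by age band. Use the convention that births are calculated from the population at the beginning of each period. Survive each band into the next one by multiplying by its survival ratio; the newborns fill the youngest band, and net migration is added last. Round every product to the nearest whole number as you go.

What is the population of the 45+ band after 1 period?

After projecting period 1:
Births: 7800 × 0.121 = 944, 3000 × 0.33 = 990 → total 1934
15–29: 1400 × 0.971 = 1359
30–44: 7800 × 0.972 = 7582
45+: 3000 × 0.947 + 3100 × 0.572 = 2841 + 1773 = 4614
Net migration: 15–29 + 40 → 1399; 30–44 − 330 → 7252
Population now: 0–14=1934, 15–29=1399, 30–44=7252, 45+=4614

4614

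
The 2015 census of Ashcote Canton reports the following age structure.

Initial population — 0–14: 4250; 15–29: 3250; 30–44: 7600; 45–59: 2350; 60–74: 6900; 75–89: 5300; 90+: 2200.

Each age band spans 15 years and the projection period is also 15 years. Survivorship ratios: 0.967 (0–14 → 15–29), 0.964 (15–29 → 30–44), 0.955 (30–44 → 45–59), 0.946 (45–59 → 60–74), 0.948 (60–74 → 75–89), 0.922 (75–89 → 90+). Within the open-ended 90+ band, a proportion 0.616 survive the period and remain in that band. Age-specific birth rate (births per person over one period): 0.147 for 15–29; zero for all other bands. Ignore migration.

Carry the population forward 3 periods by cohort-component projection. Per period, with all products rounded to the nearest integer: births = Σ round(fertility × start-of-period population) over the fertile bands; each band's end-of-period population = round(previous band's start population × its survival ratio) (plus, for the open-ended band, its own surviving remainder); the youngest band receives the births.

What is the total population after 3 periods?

22247

Numbering the bands 1..7 from youngest to oldest:
After projecting period 1:
Births: 3250 × 0.147 = 478
Band 2: 4250 × 0.967 = 4110
Band 3: 3250 × 0.964 = 3133
Band 4: 7600 × 0.955 = 7258
Band 5: 2350 × 0.946 = 2223
Band 6: 6900 × 0.948 = 6541
Band 7: 5300 × 0.922 + 2200 × 0.616 = 4887 + 1355 = 6242
Population now: 0–14=478, 15–29=4110, 30–44=3133, 45–59=7258, 60–74=2223, 75–89=6541, 90+=6242
After projecting period 2:
Births: 4110 × 0.147 = 604
Band 2: 478 × 0.967 = 462
Band 3: 4110 × 0.964 = 3962
Band 4: 3133 × 0.955 = 2992
Band 5: 7258 × 0.946 = 6866
Band 6: 2223 × 0.948 = 2107
Band 7: 6541 × 0.922 + 6242 × 0.616 = 6031 + 3845 = 9876
Population now: 0–14=604, 15–29=462, 30–44=3962, 45–59=2992, 60–74=6866, 75–89=2107, 90+=9876
After projecting period 3:
Births: 462 × 0.147 = 68
Band 2: 604 × 0.967 = 584
Band 3: 462 × 0.964 = 445
Band 4: 3962 × 0.955 = 3784
Band 5: 2992 × 0.946 = 2830
Band 6: 6866 × 0.948 = 6509
Band 7: 2107 × 0.922 + 9876 × 0.616 = 1943 + 6084 = 8027
Population now: 0–14=68, 15–29=584, 30–44=445, 45–59=3784, 60–74=2830, 75–89=6509, 90+=8027
Total after period 3: 68 + 584 + 445 + 3784 + 2830 + 6509 + 8027 = 22247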